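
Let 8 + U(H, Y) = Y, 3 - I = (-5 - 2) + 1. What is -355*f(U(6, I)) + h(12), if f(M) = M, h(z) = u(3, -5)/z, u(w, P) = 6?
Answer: -709/2 ≈ -354.50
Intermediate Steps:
I = 9 (I = 3 - ((-5 - 2) + 1) = 3 - (-7 + 1) = 3 - 1*(-6) = 3 + 6 = 9)
U(H, Y) = -8 + Y
h(z) = 6/z
-355*f(U(6, I)) + h(12) = -355*(-8 + 9) + 6/12 = -355*1 + 6*(1/12) = -355 + ½ = -709/2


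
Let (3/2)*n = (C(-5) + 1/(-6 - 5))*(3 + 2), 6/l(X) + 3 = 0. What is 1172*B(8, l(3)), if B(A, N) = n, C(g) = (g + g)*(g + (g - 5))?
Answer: 19326280/33 ≈ 5.8565e+5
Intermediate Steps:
C(g) = 2*g*(-5 + 2*g) (C(g) = (2*g)*(g + (-5 + g)) = (2*g)*(-5 + 2*g) = 2*g*(-5 + 2*g))
l(X) = -2 (l(X) = 6/(-3 + 0) = 6/(-3) = 6*(-1/3) = -2)
n = 16490/33 (n = 2*((2*(-5)*(-5 + 2*(-5)) + 1/(-6 - 5))*(3 + 2))/3 = 2*((2*(-5)*(-5 - 10) + 1/(-11))*5)/3 = 2*((2*(-5)*(-15) - 1/11)*5)/3 = 2*((150 - 1/11)*5)/3 = 2*((1649/11)*5)/3 = (2/3)*(8245/11) = 16490/33 ≈ 499.70)
B(A, N) = 16490/33
1172*B(8, l(3)) = 1172*(16490/33) = 19326280/33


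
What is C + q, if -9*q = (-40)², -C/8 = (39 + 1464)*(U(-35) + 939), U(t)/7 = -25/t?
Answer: -102157504/9 ≈ -1.1351e+7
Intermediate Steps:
U(t) = -175/t (U(t) = 7*(-25/t) = -175/t)
C = -11350656 (C = -8*(39 + 1464)*(-175/(-35) + 939) = -12024*(-175*(-1/35) + 939) = -12024*(5 + 939) = -12024*944 = -8*1418832 = -11350656)
q = -1600/9 (q = -⅑*(-40)² = -⅑*1600 = -1600/9 ≈ -177.78)
C + q = -11350656 - 1600/9 = -102157504/9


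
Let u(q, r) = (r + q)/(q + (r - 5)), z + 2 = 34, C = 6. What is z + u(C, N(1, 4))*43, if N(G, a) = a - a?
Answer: 290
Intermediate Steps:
N(G, a) = 0
z = 32 (z = -2 + 34 = 32)
u(q, r) = (q + r)/(-5 + q + r) (u(q, r) = (q + r)/(q + (-5 + r)) = (q + r)/(-5 + q + r))
z + u(C, N(1, 4))*43 = 32 + ((6 + 0)/(-5 + 6 + 0))*43 = 32 + (6/1)*43 = 32 + (1*6)*43 = 32 + 6*43 = 32 + 258 = 290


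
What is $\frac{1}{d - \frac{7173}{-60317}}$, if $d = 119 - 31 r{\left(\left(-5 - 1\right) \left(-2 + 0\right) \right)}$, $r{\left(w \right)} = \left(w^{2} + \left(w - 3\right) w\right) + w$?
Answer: $- \frac{60317}{486449432} \approx -0.00012399$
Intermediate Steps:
$r{\left(w \right)} = w + w^{2} + w \left(-3 + w\right)$ ($r{\left(w \right)} = \left(w^{2} + \left(-3 + w\right) w\right) + w = \left(w^{2} + w \left(-3 + w\right)\right) + w = w + w^{2} + w \left(-3 + w\right)$)
$d = -8065$ ($d = 119 - 31 \cdot 2 \left(-5 - 1\right) \left(-2 + 0\right) \left(-1 + \left(-5 - 1\right) \left(-2 + 0\right)\right) = 119 - 31 \cdot 2 \left(\left(-6\right) \left(-2\right)\right) \left(-1 - -12\right) = 119 - 31 \cdot 2 \cdot 12 \left(-1 + 12\right) = 119 - 31 \cdot 2 \cdot 12 \cdot 11 = 119 - 8184 = -8065$)
$\frac{1}{d - \frac{7173}{-60317}} = \frac{1}{-8065 - \frac{7173}{-60317}} = \frac{1}{-8065 - - \frac{7173}{60317}} = \frac{1}{-8065 + \frac{7173}{60317}} = \frac{1}{- \frac{486449432}{60317}} = - \frac{60317}{486449432}$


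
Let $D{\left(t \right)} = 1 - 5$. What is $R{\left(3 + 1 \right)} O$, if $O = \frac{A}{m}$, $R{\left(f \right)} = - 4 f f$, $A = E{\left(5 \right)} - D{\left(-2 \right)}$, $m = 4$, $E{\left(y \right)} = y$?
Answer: $-144$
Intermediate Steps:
$D{\left(t \right)} = -4$ ($D{\left(t \right)} = 1 - 5 = -4$)
$A = 9$ ($A = 5 - -4 = 5 + 4 = 9$)
$R{\left(f \right)} = - 4 f^{2}$
$O = \frac{9}{4} \approx 2.25$
$R{\left(3 + 1 \right)} O = - 4 \left(3 + 1\right)^{2} \cdot \frac{9}{4} = - 4 \cdot 4^{2} \cdot \frac{9}{4} = \left(-4\right) 16 \cdot \frac{9}{4} = \left(-64\right) \frac{9}{4} = -144$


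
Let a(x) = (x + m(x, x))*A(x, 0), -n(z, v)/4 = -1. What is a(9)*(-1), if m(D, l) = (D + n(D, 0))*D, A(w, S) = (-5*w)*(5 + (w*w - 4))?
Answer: 464940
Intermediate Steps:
n(z, v) = 4 (n(z, v) = -4*(-1) = 4)
A(w, S) = -5*w*(1 + w²) (A(w, S) = (-5*w)*(5 + (w² - 4)) = (-5*w)*(5 + (-4 + w²)) = (-5*w)*(1 + w²) = -5*w*(1 + w²))
m(D, l) = D*(4 + D) (m(D, l) = (D + 4)*D = (4 + D)*D = D*(4 + D))
a(x) = -5*x*(1 + x²)*(x + x*(4 + x)) (a(x) = (x + x*(4 + x))*(-5*x*(1 + x²)) = -5*x*(1 + x²)*(x + x*(4 + x)))
a(9)*(-1) = -5*9²*(1 + 9²)*(5 + 9)*(-1) = -5*81*(1 + 81)*14*(-1) = -5*81*82*14*(-1) = -464940*(-1) = 464940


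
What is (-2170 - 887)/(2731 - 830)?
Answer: -3057/1901 ≈ -1.6081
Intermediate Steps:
(-2170 - 887)/(2731 - 830) = -3057/1901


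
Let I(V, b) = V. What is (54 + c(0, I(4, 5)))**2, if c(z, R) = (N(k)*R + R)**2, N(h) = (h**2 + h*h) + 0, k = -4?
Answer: 305480484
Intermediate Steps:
N(h) = 2*h**2 (N(h) = (h**2 + h**2) + 0 = 2*h**2 + 0 = 2*h**2)
c(z, R) = 1089*R**2 (c(z, R) = ((2*(-4)**2)*R + R)**2 = ((2*16)*R + R)**2 = (32*R + R)**2 = (33*R)**2 = 1089*R**2)
(54 + c(0, I(4, 5)))**2 = (54 + 1089*4**2)**2 = (54 + 1089*16)**2 = (54 + 17424)**2 = 17478**2 = 305480484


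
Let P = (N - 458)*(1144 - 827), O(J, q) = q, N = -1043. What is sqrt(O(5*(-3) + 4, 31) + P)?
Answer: I*sqrt(475786) ≈ 689.77*I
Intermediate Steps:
P = -475817 (P = (-1043 - 458)*(1144 - 827) = -1501*317 = -475817)
sqrt(O(5*(-3) + 4, 31) + P) = sqrt(31 - 475817) = sqrt(-475786) = I*sqrt(475786)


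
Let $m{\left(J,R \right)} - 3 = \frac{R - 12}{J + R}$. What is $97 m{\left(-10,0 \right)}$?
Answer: $\frac{2037}{5} \approx 407.4$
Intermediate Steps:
$m{\left(J,R \right)} = 3 + \frac{-12 + R}{J + R}$ ($m{\left(J,R \right)} = 3 + \frac{R - 12}{J + R} = 3 + \frac{-12 + R}{J + R}$)
$97 m{\left(-10,0 \right)} = 97 \frac{-12 + 3 \left(-10\right) + 4 \cdot 0}{-10 + 0} = 97 \frac{-12 - 30 + 0}{-10} = 97 \left(\left(- \frac{1}{10}\right) \left(-42\right)\right) = 97 \cdot \frac{21}{5} = \frac{2037}{5}$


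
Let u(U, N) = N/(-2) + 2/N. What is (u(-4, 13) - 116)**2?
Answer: 10118761/676 ≈ 14969.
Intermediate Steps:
u(U, N) = 2/N - N/2 (u(U, N) = N*(-1/2) + 2/N = -N/2 + 2/N = 2/N - N/2)
(u(-4, 13) - 116)**2 = ((2/13 - 1/2*13) - 116)**2 = ((2*(1/13) - 13/2) - 116)**2 = ((2/13 - 13/2) - 116)**2 = (-165/26 - 116)**2 = (-3181/26)**2 = 10118761/676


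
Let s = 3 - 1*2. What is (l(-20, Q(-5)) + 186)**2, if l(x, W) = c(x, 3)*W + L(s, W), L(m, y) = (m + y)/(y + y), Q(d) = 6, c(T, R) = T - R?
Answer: 339889/144 ≈ 2360.3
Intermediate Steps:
s = 1 (s = 3 - 2 = 1)
L(m, y) = (m + y)/(2*y) (L(m, y) = (m + y)/((2*y)) = (m + y)*(1/(2*y)) = (m + y)/(2*y))
l(x, W) = W*(-3 + x) + (1 + W)/(2*W) (l(x, W) = (x - 1*3)*W + (1 + W)/(2*W) = (x - 3)*W + (1 + W)/(2*W) = (-3 + x)*W + (1 + W)/(2*W) = W*(-3 + x) + (1 + W)/(2*W))
(l(-20, Q(-5)) + 186)**2 = ((1/2)*(1 + 6 + 2*6**2*(-3 - 20))/6 + 186)**2 = ((1/2)*(1/6)*(1 + 6 + 2*36*(-23)) + 186)**2 = ((1/2)*(1/6)*(1 + 6 - 1656) + 186)**2 = ((1/2)*(1/6)*(-1649) + 186)**2 = (-1649/12 + 186)**2 = (583/12)**2 = 339889/144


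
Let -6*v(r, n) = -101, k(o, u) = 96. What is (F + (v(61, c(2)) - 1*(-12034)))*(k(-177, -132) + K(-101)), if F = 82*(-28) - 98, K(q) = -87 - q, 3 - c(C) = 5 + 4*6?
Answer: 3186755/3 ≈ 1.0623e+6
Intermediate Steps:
c(C) = -26 (c(C) = 3 - (5 + 4*6) = 3 - (5 + 24) = 3 - 1*29 = 3 - 29 = -26)
v(r, n) = 101/6 (v(r, n) = -1/6*(-101) = 101/6)
F = -2394 (F = -2296 - 98 = -2394)
(F + (v(61, c(2)) - 1*(-12034)))*(k(-177, -132) + K(-101)) = (-2394 + (101/6 - 1*(-12034)))*(96 + (-87 - 1*(-101))) = (-2394 + (101/6 + 12034))*(96 + (-87 + 101)) = (-2394 + 72305/6)*(96 + 14) = (57941/6)*110 = 3186755/3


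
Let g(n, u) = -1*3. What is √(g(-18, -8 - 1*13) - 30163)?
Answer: I*√30166 ≈ 173.68*I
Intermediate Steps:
g(n, u) = -3
√(g(-18, -8 - 1*13) - 30163) = √(-3 - 30163) = √(-30166) = I*√30166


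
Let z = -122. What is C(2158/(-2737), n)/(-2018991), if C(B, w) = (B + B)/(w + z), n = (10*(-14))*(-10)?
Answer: 166/271623090501 ≈ 6.1114e-10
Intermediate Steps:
n = 1400 (n = -140*(-10) = 1400)
C(B, w) = 2*B/(-122 + w) (C(B, w) = (B + B)/(w - 122) = (2*B)/(-122 + w) = 2*B/(-122 + w))
C(2158/(-2737), n)/(-2018991) = (2*(2158/(-2737))/(-122 + 1400))/(-2018991) = (2*(2158*(-1/2737))/1278)*(-1/2018991) = (2*(-2158/2737)*(1/1278))*(-1/2018991) = -2158/1748943*(-1/2018991) = 166/271623090501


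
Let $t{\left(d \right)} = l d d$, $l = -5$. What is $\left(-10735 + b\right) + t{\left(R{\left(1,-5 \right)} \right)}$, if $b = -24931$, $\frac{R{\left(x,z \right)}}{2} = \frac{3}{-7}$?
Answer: $- \frac{1747814}{49} \approx -35670.0$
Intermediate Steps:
$R{\left(x,z \right)} = - \frac{6}{7}$ ($R{\left(x,z \right)} = 2 \frac{3}{-7} = 2 \cdot 3 \left(- \frac{1}{7}\right) = 2 \left(- \frac{3}{7}\right) = - \frac{6}{7}$)
$t{\left(d \right)} = - 5 d^{2}$ ($t{\left(d \right)} = - 5 d d = - 5 d^{2}$)
$\left(-10735 + b\right) + t{\left(R{\left(1,-5 \right)} \right)} = \left(-10735 - 24931\right) - 5 \left(- \frac{6}{7}\right)^{2} = -35666 - \frac{180}{49} = - \frac{1747814}{49}$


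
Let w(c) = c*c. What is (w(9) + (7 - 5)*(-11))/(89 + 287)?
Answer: 59/376 ≈ 0.15691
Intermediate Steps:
w(c) = c²
(w(9) + (7 - 5)*(-11))/(89 + 287) = (9² + (7 - 5)*(-11))/(89 + 287) = (81 + 2*(-11))/376 = (81 - 22)*(1/376) = 59*(1/376) = 59/376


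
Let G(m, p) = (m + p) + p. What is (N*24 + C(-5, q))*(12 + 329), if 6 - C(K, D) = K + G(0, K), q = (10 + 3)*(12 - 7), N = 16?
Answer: 138105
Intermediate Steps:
G(m, p) = m + 2*p
q = 65 (q = 13*5 = 65)
C(K, D) = 6 - 3*K (C(K, D) = 6 - (K + (0 + 2*K)) = 6 - (K + 2*K) = 6 - 3*K)
(N*24 + C(-5, q))*(12 + 329) = (16*24 + (6 - 3*(-5)))*(12 + 329) = (384 + (6 + 15))*341 = (384 + 21)*341 = 405*341 = 138105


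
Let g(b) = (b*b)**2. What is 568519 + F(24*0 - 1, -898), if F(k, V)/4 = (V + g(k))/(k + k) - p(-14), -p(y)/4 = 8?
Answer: 570441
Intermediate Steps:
g(b) = b**4 (g(b) = (b**2)**2 = b**4)
p(y) = -32 (p(y) = -4*8 = -32)
F(k, V) = 128 + 2*(V + k**4)/k (F(k, V) = 4*((V + k**4)/(k + k) - 1*(-32)) = 4*((V + k**4)/((2*k)) + 32) = 4*((V + k**4)*(1/(2*k)) + 32) = 4*((V + k**4)/(2*k) + 32) = 4*(32 + (V + k**4)/(2*k)) = 128 + 2*(V + k**4)/k)
568519 + F(24*0 - 1, -898) = 568519 + (128 + 2*(24*0 - 1)**3 + 2*(-898)/(24*0 - 1)) = 568519 + (128 + 2*(0 - 1)**3 + 2*(-898)/(0 - 1)) = 568519 + (128 + 2*(-1)**3 + 2*(-898)/(-1)) = 568519 + (128 + 2*(-1) + 2*(-898)*(-1)) = 568519 + (128 - 2 + 1796) = 568519 + 1922 = 570441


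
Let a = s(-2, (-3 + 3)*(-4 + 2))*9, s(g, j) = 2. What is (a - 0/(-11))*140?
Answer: 2520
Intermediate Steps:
a = 18 (a = 2*9 = 18)
(a - 0/(-11))*140 = (18 - 0/(-11))*140 = (18 - 0*(-1)/11)*140 = (18 - 7*0)*140 = (18 + 0)*140 = 18*140 = 2520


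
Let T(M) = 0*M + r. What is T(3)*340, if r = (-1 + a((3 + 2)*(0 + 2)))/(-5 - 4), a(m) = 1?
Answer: 0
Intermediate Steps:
r = 0 (r = (-1 + 1)/(-5 - 4) = 0/(-9) = 0*(-⅑) = 0)
T(M) = 0 (T(M) = 0*M + 0 = 0 + 0 = 0)
T(3)*340 = 0*340 = 0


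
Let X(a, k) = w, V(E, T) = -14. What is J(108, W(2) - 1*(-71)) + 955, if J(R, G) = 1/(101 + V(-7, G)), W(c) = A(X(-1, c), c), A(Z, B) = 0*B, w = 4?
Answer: 83086/87 ≈ 955.01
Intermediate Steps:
X(a, k) = 4
A(Z, B) = 0
W(c) = 0
J(R, G) = 1/87 (J(R, G) = 1/(101 - 14) = 1/87)
J(108, W(2) - 1*(-71)) + 955 = 1/87 + 955 = 83086/87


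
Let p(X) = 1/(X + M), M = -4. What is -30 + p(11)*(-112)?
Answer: -46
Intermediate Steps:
p(X) = 1/(-4 + X) (p(X) = 1/(X - 4) = 1/(-4 + X))
-30 + p(11)*(-112) = -30 - 112/(-4 + 11) = -30 - 112/7 = -30 + (⅐)*(-112) = -30 - 16 = -46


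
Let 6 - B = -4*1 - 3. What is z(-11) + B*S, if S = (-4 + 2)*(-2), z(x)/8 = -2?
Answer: 36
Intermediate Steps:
z(x) = -16 (z(x) = 8*(-2) = -16)
B = 13 (B = 6 - (-4*1 - 3) = 6 - (-4 - 3) = 6 - 1*(-7) = 6 + 7 = 13)
S = 4 (S = -2*(-2) = 4)
z(-11) + B*S = -16 + 13*4 = -16 + 52 = 36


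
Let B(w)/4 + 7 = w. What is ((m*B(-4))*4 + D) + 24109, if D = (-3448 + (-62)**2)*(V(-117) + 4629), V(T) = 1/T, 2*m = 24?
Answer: 24116009/13 ≈ 1.8551e+6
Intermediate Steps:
m = 12 (m = (1/2)*24 = 12)
B(w) = -28 + 4*w
D = 23830048/13 (D = (-3448 + (-62)**2)*(1/(-117) + 4629) = (-3448 + 3844)*(-1/117 + 4629) = 396*(541592/117) = 23830048/13 ≈ 1.8331e+6)
((m*B(-4))*4 + D) + 24109 = ((12*(-28 + 4*(-4)))*4 + 23830048/13) + 24109 = ((12*(-28 - 16))*4 + 23830048/13) + 24109 = ((12*(-44))*4 + 23830048/13) + 24109 = (-528*4 + 23830048/13) + 24109 = (-2112 + 23830048/13) + 24109 = 23802592/13 + 24109 = 24116009/13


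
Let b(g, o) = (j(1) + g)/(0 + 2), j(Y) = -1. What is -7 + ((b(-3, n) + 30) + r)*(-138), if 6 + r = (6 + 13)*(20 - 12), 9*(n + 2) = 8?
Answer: -24019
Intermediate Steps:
n = -10/9 (n = -2 + (⅑)*8 = -2 + 8/9 = -10/9 ≈ -1.1111)
r = 146 (r = -6 + (6 + 13)*(20 - 12) = -6 + 19*8 = -6 + 152 = 146)
b(g, o) = -½ + g/2 (b(g, o) = (-1 + g)/(0 + 2) = (-1 + g)/2 = (-1 + g)*(½) = -½ + g/2)
-7 + ((b(-3, n) + 30) + r)*(-138) = -7 + (((-½ + (½)*(-3)) + 30) + 146)*(-138) = -7 + (((-½ - 3/2) + 30) + 146)*(-138) = -7 + ((-2 + 30) + 146)*(-138) = -7 + (28 + 146)*(-138) = -7 + 174*(-138) = -7 - 24012 = -24019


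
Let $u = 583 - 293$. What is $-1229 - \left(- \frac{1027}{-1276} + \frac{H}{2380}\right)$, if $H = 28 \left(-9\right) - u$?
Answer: $- \frac{933519547}{759220} \approx -1229.6$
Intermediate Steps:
$u = 290$ ($u = 583 - 293 = 290$)
$H = -542$ ($H = 28 \left(-9\right) - 290 = -252 - 290 = -542$)
$-1229 - \left(- \frac{1027}{-1276} + \frac{H}{2380}\right) = -1229 - \left(- \frac{1027}{-1276} - \frac{542}{2380}\right) = -1229 - \left(\left(-1027\right) \left(- \frac{1}{1276}\right) - \frac{271}{1190}\right) = -1229 - \left(\frac{1027}{1276} - \frac{271}{1190}\right) = -1229 - \frac{438167}{759220} = - \frac{933519547}{759220}$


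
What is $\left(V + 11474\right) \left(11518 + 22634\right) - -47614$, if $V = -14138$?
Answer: $-90933314$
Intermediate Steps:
$\left(V + 11474\right) \left(11518 + 22634\right) - -47614 = \left(-14138 + 11474\right) \left(11518 + 22634\right) - -47614 = \left(-2664\right) 34152 + 47614 = -90980928 + 47614 = -90933314$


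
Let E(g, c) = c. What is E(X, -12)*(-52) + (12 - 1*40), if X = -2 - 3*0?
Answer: 596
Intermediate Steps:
X = -2 (X = -2 + 0 = -2)
E(X, -12)*(-52) + (12 - 1*40) = -12*(-52) + (12 - 1*40) = 624 + (12 - 40) = 624 - 28 = 596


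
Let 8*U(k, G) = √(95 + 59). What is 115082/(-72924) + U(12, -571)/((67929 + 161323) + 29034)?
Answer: -57541/36462 + √154/2066288 ≈ -1.5781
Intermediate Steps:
U(k, G) = √154/8 (U(k, G) = √(95 + 59)/8 = √154/8)
115082/(-72924) + U(12, -571)/((67929 + 161323) + 29034) = 115082/(-72924) + (√154/8)/((67929 + 161323) + 29034) = 115082*(-1/72924) + (√154/8)/(229252 + 29034) = -57541/36462 + (√154/8)/258286 = -57541/36462 + (√154/8)*(1/258286) = -57541/36462 + √154/2066288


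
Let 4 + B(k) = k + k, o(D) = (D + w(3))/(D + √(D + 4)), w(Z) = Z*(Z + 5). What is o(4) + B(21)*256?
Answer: 9742 - 7*√2 ≈ 9732.1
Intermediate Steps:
w(Z) = Z*(5 + Z)
o(D) = (24 + D)/(D + √(4 + D)) (o(D) = (D + 3*(5 + 3))/(D + √(D + 4)) = (D + 3*8)/(D + √(4 + D)) = (D + 24)/(D + √(4 + D)) = (24 + D)/(D + √(4 + D)))
B(k) = -4 + 2*k (B(k) = -4 + (k + k) = -4 + 2*k)
o(4) + B(21)*256 = (24 + 4)/(4 + √(4 + 4)) + (-4 + 2*21)*256 = 28/(4 + √8) + (-4 + 42)*256 = 28/(4 + 2*√2) + 38*256 = 28/(4 + 2*√2) + 9728 = 9728 + 28/(4 + 2*√2)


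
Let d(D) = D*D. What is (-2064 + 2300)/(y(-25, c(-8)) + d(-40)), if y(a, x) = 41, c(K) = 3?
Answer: 236/1641 ≈ 0.14381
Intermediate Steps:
d(D) = D²
(-2064 + 2300)/(y(-25, c(-8)) + d(-40)) = (-2064 + 2300)/(41 + (-40)²) = 236/(41 + 1600) = 236/1641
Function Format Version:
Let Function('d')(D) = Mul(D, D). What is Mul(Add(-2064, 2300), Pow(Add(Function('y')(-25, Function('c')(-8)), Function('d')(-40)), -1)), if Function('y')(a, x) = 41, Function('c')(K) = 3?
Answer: Rational(236, 1641) ≈ 0.14381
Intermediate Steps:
Function('d')(D) = Pow(D, 2)
Mul(Add(-2064, 2300), Pow(Add(Function('y')(-25, Function('c')(-8)), Function('d')(-40)), -1)) = Mul(Add(-2064, 2300), Pow(Add(41, Pow(-40, 2)), -1)) = Mul(236, Pow(Add(41, 1600), -1)) = Mul(236, Pow(1641, -1)) = Mul(236, Rational(1, 1641)) = Rational(236, 1641)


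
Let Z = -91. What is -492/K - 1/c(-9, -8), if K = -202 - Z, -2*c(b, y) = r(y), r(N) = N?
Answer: 619/148 ≈ 4.1824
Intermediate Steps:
c(b, y) = -y/2
K = -111 (K = -202 - 1*(-91) = -202 + 91 = -111)
-492/K - 1/c(-9, -8) = -492/(-111) - 1/((-½*(-8))) = -492*(-1/111) - 1/4 = 164/37 - 1*¼ = 164/37 - ¼ = 619/148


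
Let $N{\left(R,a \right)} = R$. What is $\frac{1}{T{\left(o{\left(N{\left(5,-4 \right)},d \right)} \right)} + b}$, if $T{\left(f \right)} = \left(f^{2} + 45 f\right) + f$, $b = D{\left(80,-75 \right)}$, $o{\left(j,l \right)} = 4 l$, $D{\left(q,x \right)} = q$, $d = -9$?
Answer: $- \frac{1}{280} \approx -0.0035714$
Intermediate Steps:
$b = 80$
$T{\left(f \right)} = f^{2} + 46 f$
$\frac{1}{T{\left(o{\left(N{\left(5,-4 \right)},d \right)} \right)} + b} = \frac{1}{4 \left(-9\right) \left(46 + 4 \left(-9\right)\right) + 80} = \frac{1}{- 36 \left(46 - 36\right) + 80} = \frac{1}{\left(-36\right) 10 + 80} = \frac{1}{-360 + 80} = \frac{1}{-280} = - \frac{1}{280}$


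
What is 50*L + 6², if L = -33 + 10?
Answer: -1114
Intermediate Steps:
L = -23
50*L + 6² = 50*(-23) + 6² = -1150 + 36 = -1114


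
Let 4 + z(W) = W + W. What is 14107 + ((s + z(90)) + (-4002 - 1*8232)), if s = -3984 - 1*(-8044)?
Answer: 6109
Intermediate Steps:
z(W) = -4 + 2*W (z(W) = -4 + (W + W) = -4 + 2*W)
s = 4060 (s = -3984 + 8044 = 4060)
14107 + ((s + z(90)) + (-4002 - 1*8232)) = 14107 + ((4060 + (-4 + 2*90)) + (-4002 - 1*8232)) = 14107 + ((4060 + (-4 + 180)) + (-4002 - 8232)) = 14107 + ((4060 + 176) - 12234) = 14107 + (4236 - 12234) = 14107 - 7998 = 6109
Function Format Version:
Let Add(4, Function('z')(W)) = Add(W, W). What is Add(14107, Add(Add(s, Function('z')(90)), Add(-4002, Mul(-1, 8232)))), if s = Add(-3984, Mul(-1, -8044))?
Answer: 6109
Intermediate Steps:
Function('z')(W) = Add(-4, Mul(2, W)) (Function('z')(W) = Add(-4, Add(W, W)) = Add(-4, Mul(2, W)))
s = 4060 (s = Add(-3984, 8044) = 4060)
Add(14107, Add(Add(s, Function('z')(90)), Add(-4002, Mul(-1, 8232)))) = Add(14107, Add(Add(4060, Add(-4, Mul(2, 90))), Add(-4002, Mul(-1, 8232)))) = Add(14107, Add(Add(4060, Add(-4, 180)), Add(-4002, -8232))) = Add(14107, Add(Add(4060, 176), -12234)) = Add(14107, Add(4236, -12234)) = Add(14107, -7998) = 6109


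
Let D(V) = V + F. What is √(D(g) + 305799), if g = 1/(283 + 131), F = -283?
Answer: 5*√232729870/138 ≈ 552.74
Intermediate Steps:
g = 1/414 ≈ 0.0024155
D(V) = -283 + V (D(V) = V - 283 = -283 + V)
√(D(g) + 305799) = √((-283 + 1/414) + 305799) = √(-117161/414 + 305799) = √(126483625/414) = 5*√232729870/138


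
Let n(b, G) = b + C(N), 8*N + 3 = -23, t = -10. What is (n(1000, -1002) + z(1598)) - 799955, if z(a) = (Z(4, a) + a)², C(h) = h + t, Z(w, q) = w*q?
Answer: 252164527/4 ≈ 6.3041e+7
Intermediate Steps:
N = -13/4 (N = -3/8 + (⅛)*(-23) = -3/8 - 23/8 = -13/4 ≈ -3.2500)
Z(w, q) = q*w
C(h) = -10 + h (C(h) = h - 10 = -10 + h)
n(b, G) = -53/4 + b (n(b, G) = b + (-10 - 13/4) = b - 53/4 = -53/4 + b)
z(a) = 25*a² (z(a) = (a*4 + a)² = (4*a + a)² = (5*a)² = 25*a²)
(n(1000, -1002) + z(1598)) - 799955 = ((-53/4 + 1000) + 25*1598²) - 799955 = (3947/4 + 25*2553604) - 799955 = (3947/4 + 63840100) - 799955 = 255364347/4 - 799955 = 252164527/4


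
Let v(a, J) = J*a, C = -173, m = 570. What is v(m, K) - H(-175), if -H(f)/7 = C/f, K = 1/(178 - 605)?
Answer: 59621/10675 ≈ 5.5851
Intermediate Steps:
K = -1/427 (K = 1/(-427) = -1/427 ≈ -0.0023419)
H(f) = 1211/f (H(f) = -(-1211)/f = 1211/f)
v(m, K) - H(-175) = -1/427*570 - 1211/(-175) = -570/427 - 1211*(-1)/175 = -570/427 - 1*(-173/25) = -570/427 + 173/25 = 59621/10675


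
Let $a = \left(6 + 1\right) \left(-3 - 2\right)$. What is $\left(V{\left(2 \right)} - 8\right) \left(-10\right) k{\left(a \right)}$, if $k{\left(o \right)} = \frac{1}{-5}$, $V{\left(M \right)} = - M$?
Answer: $-20$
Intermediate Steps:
$a = -35$ ($a = 7 \left(-5\right) = -35$)
$k{\left(o \right)} = - \frac{1}{5}$
$\left(V{\left(2 \right)} - 8\right) \left(-10\right) k{\left(a \right)} = \left(\left(-1\right) 2 - 8\right) \left(-10\right) \left(- \frac{1}{5}\right) = \left(-2 - 8\right) \left(-10\right) \left(- \frac{1}{5}\right) = \left(-10\right) \left(-10\right) \left(- \frac{1}{5}\right) = 100 \left(- \frac{1}{5}\right) = -20$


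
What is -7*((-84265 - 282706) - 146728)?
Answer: 3595893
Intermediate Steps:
-7*((-84265 - 282706) - 146728) = -7*(-366971 - 146728) = -7*(-513699) = 3595893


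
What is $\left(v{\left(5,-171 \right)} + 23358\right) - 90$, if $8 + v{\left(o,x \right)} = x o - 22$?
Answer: $22383$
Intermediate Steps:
$v{\left(o,x \right)} = -30 + o x$ ($v{\left(o,x \right)} = -8 + \left(x o - 22\right) = -8 + \left(o x - 22\right) = -8 + \left(-22 + o x\right) = -30 + o x$)
$\left(v{\left(5,-171 \right)} + 23358\right) - 90 = \left(\left(-30 + 5 \left(-171\right)\right) + 23358\right) - 90 = \left(\left(-30 - 855\right) + 23358\right) - 90 = \left(-885 + 23358\right) - 90 = 22473 - 90 = 22383$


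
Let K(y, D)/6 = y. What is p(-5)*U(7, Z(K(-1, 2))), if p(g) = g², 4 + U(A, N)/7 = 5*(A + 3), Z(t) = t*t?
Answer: 8050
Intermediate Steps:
K(y, D) = 6*y
Z(t) = t²
U(A, N) = 77 + 35*A (U(A, N) = -28 + 7*(5*(A + 3)) = -28 + 7*(5*(3 + A)) = -28 + 7*(15 + 5*A) = -28 + (105 + 35*A) = 77 + 35*A)
p(-5)*U(7, Z(K(-1, 2))) = (-5)²*(77 + 35*7) = 25*(77 + 245) = 25*322 = 8050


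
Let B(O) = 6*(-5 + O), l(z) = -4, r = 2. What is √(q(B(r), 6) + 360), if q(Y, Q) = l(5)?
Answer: 2*√89 ≈ 18.868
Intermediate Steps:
B(O) = -30 + 6*O
q(Y, Q) = -4
√(q(B(r), 6) + 360) = √(-4 + 360) = √356 = 2*√89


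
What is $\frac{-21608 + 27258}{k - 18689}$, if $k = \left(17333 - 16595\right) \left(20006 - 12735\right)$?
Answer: $\frac{5650}{5347309} \approx 0.0010566$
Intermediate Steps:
$k = 5365998$ ($k = 738 \cdot 7271 = 5365998$)
$\frac{-21608 + 27258}{k - 18689} = \frac{-21608 + 27258}{5365998 - 18689} = \frac{5650}{5347309}$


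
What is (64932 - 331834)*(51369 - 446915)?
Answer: 105572018492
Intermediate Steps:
(64932 - 331834)*(51369 - 446915) = -266902*(-395546) = 105572018492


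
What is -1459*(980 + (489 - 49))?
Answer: -2071780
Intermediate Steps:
-1459*(980 + (489 - 49)) = -1459*(980 + 440) = -1459*1420 = -2071780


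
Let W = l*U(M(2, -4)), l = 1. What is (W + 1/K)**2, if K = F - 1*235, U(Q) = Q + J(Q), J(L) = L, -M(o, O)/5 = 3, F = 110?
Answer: 14070001/15625 ≈ 900.48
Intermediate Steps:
M(o, O) = -15 (M(o, O) = -5*3 = -15)
U(Q) = 2*Q (U(Q) = Q + Q = 2*Q)
W = -30 (W = 1*(2*(-15)) = 1*(-30) = -30)
K = -125 (K = 110 - 1*235 = 110 - 235 = -125)
(W + 1/K)**2 = (-30 + 1/(-125))**2 = (-30 - 1/125)**2 = (-3751/125)**2 = 14070001/15625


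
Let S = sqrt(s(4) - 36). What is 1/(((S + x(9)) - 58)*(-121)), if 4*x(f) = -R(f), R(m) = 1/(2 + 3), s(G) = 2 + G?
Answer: 7740/54850147 + 400*I*sqrt(30)/164550441 ≈ 0.00014111 + 1.3314e-5*I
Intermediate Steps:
R(m) = 1/5
x(f) = -1/20 (x(f) = (-1*1/5)/4 = (1/4)*(-1/5) = -1/20)
S = I*sqrt(30) (S = sqrt((2 + 4) - 36) = sqrt(6 - 36) = sqrt(-30) = I*sqrt(30) ≈ 5.4772*I)
1/(((S + x(9)) - 58)*(-121)) = 1/(((I*sqrt(30) - 1/20) - 58)*(-121)) = 1/(((-1/20 + I*sqrt(30)) - 58)*(-121)) = 1/((-1161/20 + I*sqrt(30))*(-121)) = 1/(140481/20 - 121*I*sqrt(30))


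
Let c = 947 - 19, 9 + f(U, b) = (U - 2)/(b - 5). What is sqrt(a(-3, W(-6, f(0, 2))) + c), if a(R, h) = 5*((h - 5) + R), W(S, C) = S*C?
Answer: sqrt(1138) ≈ 33.734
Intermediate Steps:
f(U, b) = -9 + (-2 + U)/(-5 + b) (f(U, b) = -9 + (U - 2)/(b - 5) = -9 + (-2 + U)/(-5 + b))
W(S, C) = C*S
c = 928
a(R, h) = -25 + 5*R + 5*h (a(R, h) = 5*((-5 + h) + R) = 5*(-5 + R + h) = -25 + 5*R + 5*h)
sqrt(a(-3, W(-6, f(0, 2))) + c) = sqrt((-25 + 5*(-3) + 5*(((43 + 0 - 9*2)/(-5 + 2))*(-6))) + 928) = sqrt((-25 - 15 + 5*(((43 + 0 - 18)/(-3))*(-6))) + 928) = sqrt((-25 - 15 + 5*(-1/3*25*(-6))) + 928) = sqrt((-25 - 15 + 5*(-25/3*(-6))) + 928) = sqrt((-25 - 15 + 5*50) + 928) = sqrt((-25 - 15 + 250) + 928) = sqrt(210 + 928) = sqrt(1138)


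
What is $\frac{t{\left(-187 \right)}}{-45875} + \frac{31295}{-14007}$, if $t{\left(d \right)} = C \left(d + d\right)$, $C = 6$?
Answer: $- \frac{1404226417}{642571125} \approx -2.1853$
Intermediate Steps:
$t{\left(d \right)} = 12 d$ ($t{\left(d \right)} = 6 \left(d + d\right) = 6 \cdot 2 d = 12 d$)
$\frac{t{\left(-187 \right)}}{-45875} + \frac{31295}{-14007} = \frac{12 \left(-187\right)}{-45875} + \frac{31295}{-14007} = \left(-2244\right) \left(- \frac{1}{45875}\right) + 31295 \left(- \frac{1}{14007}\right) = \frac{2244}{45875} - \frac{31295}{14007} = - \frac{1404226417}{642571125}$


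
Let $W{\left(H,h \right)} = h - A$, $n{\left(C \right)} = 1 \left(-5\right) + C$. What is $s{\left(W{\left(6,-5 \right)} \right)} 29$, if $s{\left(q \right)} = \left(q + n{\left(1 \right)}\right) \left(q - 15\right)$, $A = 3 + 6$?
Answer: $15138$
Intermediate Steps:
$A = 9$
$n{\left(C \right)} = -5 + C$
$W{\left(H,h \right)} = -9 + h$ ($W{\left(H,h \right)} = h - 9 = -9 + h$)
$s{\left(q \right)} = \left(-15 + q\right) \left(-4 + q\right)$ ($s{\left(q \right)} = \left(q + \left(-5 + 1\right)\right) \left(q - 15\right) = \left(q - 4\right) \left(-15 + q\right) = \left(-4 + q\right) \left(-15 + q\right) = \left(-15 + q\right) \left(-4 + q\right)$)
$s{\left(W{\left(6,-5 \right)} \right)} 29 = \left(60 + \left(-9 - 5\right)^{2} - 19 \left(-9 - 5\right)\right) 29 = \left(60 + \left(-14\right)^{2} - -266\right) 29 = \left(60 + 196 + 266\right) 29 = 522 \cdot 29 = 15138$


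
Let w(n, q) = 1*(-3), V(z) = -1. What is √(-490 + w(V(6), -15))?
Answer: I*√493 ≈ 22.204*I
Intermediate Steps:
w(n, q) = -3
√(-490 + w(V(6), -15)) = √(-490 - 3) = √(-493) = I*√493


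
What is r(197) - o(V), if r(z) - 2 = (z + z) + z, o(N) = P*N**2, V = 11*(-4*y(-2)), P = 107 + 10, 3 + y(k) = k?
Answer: -5662207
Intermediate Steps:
y(k) = -3 + k
P = 117
V = 220 (V = 11*(-4*(-3 - 2)) = 11*(-4*(-5)) = 11*20 = 220)
o(N) = 117*N**2
r(z) = 2 + 3*z (r(z) = 2 + ((z + z) + z) = 2 + (2*z + z) = 2 + 3*z)
r(197) - o(V) = (2 + 3*197) - 117*220**2 = (2 + 591) - 117*48400 = 593 - 1*5662800 = 593 - 5662800 = -5662207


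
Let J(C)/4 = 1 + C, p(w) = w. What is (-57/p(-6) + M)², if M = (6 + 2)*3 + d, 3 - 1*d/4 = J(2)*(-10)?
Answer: 1104601/4 ≈ 2.7615e+5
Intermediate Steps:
J(C) = 4 + 4*C (J(C) = 4*(1 + C) = 4 + 4*C)
d = 492 (d = 12 - 4*(4 + 4*2)*(-10) = 12 - 4*(4 + 8)*(-10) = 12 - 48*(-10) = 12 - 4*(-120) = 12 + 480 = 492)
M = 516 (M = (6 + 2)*3 + 492 = 8*3 + 492 = 24 + 492 = 516)
(-57/p(-6) + M)² = (-57/(-6) + 516)² = (-57*(-⅙) + 516)² = (19/2 + 516)² = (1051/2)² = 1104601/4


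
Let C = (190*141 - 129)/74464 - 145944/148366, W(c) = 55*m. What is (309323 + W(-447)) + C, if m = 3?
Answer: 1709596777715011/5523962912 ≈ 3.0949e+5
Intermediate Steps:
W(c) = 165 (W(c) = 55*3 = 165)
C = -3455994045/5523962912 (C = (26790 - 129)*(1/74464) - 145944*1/148366 = 26661*(1/74464) - 72972/74183 = 26661/74464 - 72972/74183 = -3455994045/5523962912 ≈ -0.62564)
(309323 + W(-447)) + C = (309323 + 165) - 3455994045/5523962912 = 309488 - 3455994045/5523962912 = 1709596777715011/5523962912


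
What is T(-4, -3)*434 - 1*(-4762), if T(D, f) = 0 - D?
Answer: 6498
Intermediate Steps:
T(D, f) = -D
T(-4, -3)*434 - 1*(-4762) = -1*(-4)*434 - 1*(-4762) = 4*434 + 4762 = 1736 + 4762 = 6498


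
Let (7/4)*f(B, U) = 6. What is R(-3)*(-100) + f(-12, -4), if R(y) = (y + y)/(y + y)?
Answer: -676/7 ≈ -96.571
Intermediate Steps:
R(y) = 1 (R(y) = (2*y)/((2*y)) = (2*y)*(1/(2*y)) = 1)
f(B, U) = 24/7 (f(B, U) = (4/7)*6 = 24/7)
R(-3)*(-100) + f(-12, -4) = 1*(-100) + 24/7 = -100 + 24/7 = -676/7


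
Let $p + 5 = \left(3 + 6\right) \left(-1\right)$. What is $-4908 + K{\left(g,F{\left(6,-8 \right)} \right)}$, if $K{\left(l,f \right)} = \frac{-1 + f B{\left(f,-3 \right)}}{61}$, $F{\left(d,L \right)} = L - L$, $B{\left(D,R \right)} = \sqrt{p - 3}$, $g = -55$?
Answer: $- \frac{299389}{61} \approx -4908.0$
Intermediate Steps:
$p = -14$ ($p = -5 + \left(3 + 6\right) \left(-1\right) = -5 + 9 \left(-1\right) = -5 - 9 = -14$)
$B{\left(D,R \right)} = i \sqrt{17}$ ($B{\left(D,R \right)} = \sqrt{-14 - 3} = \sqrt{-17} = i \sqrt{17}$)
$F{\left(d,L \right)} = 0$
$K{\left(l,f \right)} = - \frac{1}{61} + \frac{i f \sqrt{17}}{61}$ ($K{\left(l,f \right)} = \frac{-1 + f i \sqrt{17}}{61} = \left(-1 + i f \sqrt{17}\right) \frac{1}{61} = - \frac{1}{61} + \frac{i f \sqrt{17}}{61}$)
$-4908 + K{\left(g,F{\left(6,-8 \right)} \right)} = -4908 - \left(\frac{1}{61} - \frac{1}{61} i 0 \sqrt{17}\right) = -4908 + \left(- \frac{1}{61} + 0\right) = -4908 - \frac{1}{61} = - \frac{299389}{61}$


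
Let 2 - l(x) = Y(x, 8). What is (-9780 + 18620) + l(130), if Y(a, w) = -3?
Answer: 8845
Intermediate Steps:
l(x) = 5 (l(x) = 2 - 1*(-3) = 2 + 3 = 5)
(-9780 + 18620) + l(130) = (-9780 + 18620) + 5 = 8840 + 5 = 8845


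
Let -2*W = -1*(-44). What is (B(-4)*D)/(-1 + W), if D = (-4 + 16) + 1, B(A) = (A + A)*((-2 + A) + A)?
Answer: -1040/23 ≈ -45.217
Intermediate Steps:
B(A) = 2*A*(-2 + 2*A) (B(A) = (2*A)*(-2 + 2*A) = 2*A*(-2 + 2*A))
D = 13 (D = 12 + 1 = 13)
W = -22 (W = -(-1)*(-44)/2 = -1/2*44 = -22)
(B(-4)*D)/(-1 + W) = ((4*(-4)*(-1 - 4))*13)/(-1 - 22) = ((4*(-4)*(-5))*13)/(-23) = (80*13)*(-1/23) = 1040*(-1/23) = -1040/23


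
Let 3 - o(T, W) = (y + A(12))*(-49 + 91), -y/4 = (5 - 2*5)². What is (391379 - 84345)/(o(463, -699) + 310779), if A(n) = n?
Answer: 153517/157239 ≈ 0.97633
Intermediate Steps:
y = -100 (y = -4*(5 - 2*5)² = -4*(5 - 10)² = -4*(-5)² = -4*25 = -100)
o(T, W) = 3699 (o(T, W) = 3 - (-100 + 12)*(-49 + 91) = 3 - (-88)*42 = 3 - 1*(-3696) = 3 + 3696 = 3699)
(391379 - 84345)/(o(463, -699) + 310779) = (391379 - 84345)/(3699 + 310779) = 307034/314478 = 307034*(1/314478) = 153517/157239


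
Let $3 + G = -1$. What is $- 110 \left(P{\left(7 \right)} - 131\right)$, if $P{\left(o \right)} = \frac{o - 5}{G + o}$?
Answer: $\frac{43010}{3} \approx 14337.0$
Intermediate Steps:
$G = -4$ ($G = -3 - 1 = -4$)
$P{\left(o \right)} = \frac{-5 + o}{-4 + o}$ ($P{\left(o \right)} = \frac{o - 5}{-4 + o} = \frac{-5 + o}{-4 + o}$)
$- 110 \left(P{\left(7 \right)} - 131\right) = - 110 \left(\frac{-5 + 7}{-4 + 7} - 131\right) = - 110 \left(\frac{1}{3} \cdot 2 - 131\right) = - 110 \left(\frac{2}{3} - 131\right) = \left(-110\right) \left(- \frac{391}{3}\right) = \frac{43010}{3}$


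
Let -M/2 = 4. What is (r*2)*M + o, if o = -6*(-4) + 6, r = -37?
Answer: 622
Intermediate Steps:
M = -8 (M = -2*4 = -8)
o = 30 (o = 24 + 6 = 30)
(r*2)*M + o = -37*2*(-8) + 30 = -74*(-8) + 30 = 592 + 30 = 622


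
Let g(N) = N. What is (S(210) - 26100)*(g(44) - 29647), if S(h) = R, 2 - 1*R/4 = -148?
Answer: 754876500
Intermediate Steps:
R = 600 (R = 8 - 4*(-148) = 8 + 592 = 600)
S(h) = 600
(S(210) - 26100)*(g(44) - 29647) = (600 - 26100)*(44 - 29647) = -25500*(-29603) = 754876500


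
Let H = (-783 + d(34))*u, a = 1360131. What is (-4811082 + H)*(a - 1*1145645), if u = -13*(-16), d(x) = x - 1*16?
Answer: -1066038746172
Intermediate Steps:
d(x) = -16 + x (d(x) = x - 16 = -16 + x)
u = 208
H = -159120 (H = (-783 + (-16 + 34))*208 = (-783 + 18)*208 = -765*208 = -159120)
(-4811082 + H)*(a - 1*1145645) = (-4811082 - 159120)*(1360131 - 1*1145645) = -4970202*(1360131 - 1145645) = -4970202*214486 = -1066038746172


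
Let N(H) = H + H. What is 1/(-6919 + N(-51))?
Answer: -1/7021 ≈ -0.00014243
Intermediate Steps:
N(H) = 2*H
1/(-6919 + N(-51)) = 1/(-6919 + 2*(-51)) = 1/(-6919 - 102) = 1/(-7021) = -1/7021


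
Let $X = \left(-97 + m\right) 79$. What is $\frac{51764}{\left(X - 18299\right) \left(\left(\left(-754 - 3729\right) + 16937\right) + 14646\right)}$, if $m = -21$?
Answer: $- \frac{12941}{187132275} \approx -6.9154 \cdot 10^{-5}$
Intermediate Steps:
$X = -9322$ ($X = \left(-97 - 21\right) 79 = \left(-118\right) 79 = -9322$)
$\frac{51764}{\left(X - 18299\right) \left(\left(\left(-754 - 3729\right) + 16937\right) + 14646\right)} = \frac{51764}{\left(-9322 - 18299\right) \left(\left(\left(-754 - 3729\right) + 16937\right) + 14646\right)} = \frac{51764}{\left(-27621\right) \left(\left(-4483 + 16937\right) + 14646\right)} = \frac{51764}{\left(-27621\right) \left(12454 + 14646\right)} = \frac{51764}{\left(-27621\right) 27100} = \frac{51764}{-748529100} = 51764 \left(- \frac{1}{748529100}\right) = - \frac{12941}{187132275}$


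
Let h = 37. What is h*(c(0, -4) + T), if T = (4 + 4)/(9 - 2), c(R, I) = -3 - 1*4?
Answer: -1517/7 ≈ -216.71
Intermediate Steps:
c(R, I) = -7 (c(R, I) = -3 - 4 = -7)
T = 8/7 ≈ 1.1429
h*(c(0, -4) + T) = 37*(-7 + 8/7) = 37*(-41/7) = -1517/7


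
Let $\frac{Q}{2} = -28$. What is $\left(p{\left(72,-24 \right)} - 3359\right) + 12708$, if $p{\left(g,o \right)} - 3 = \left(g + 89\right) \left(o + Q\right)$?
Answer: $-3528$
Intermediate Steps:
$Q = -56$ ($Q = 2 \left(-28\right) = -56$)
$p{\left(g,o \right)} = 3 + \left(-56 + o\right) \left(89 + g\right)$ ($p{\left(g,o \right)} = 3 + \left(g + 89\right) \left(o - 56\right) = 3 + \left(89 + g\right) \left(-56 + o\right) = 3 + \left(-56 + o\right) \left(89 + g\right)$)
$\left(p{\left(72,-24 \right)} - 3359\right) + 12708 = \left(\left(-4981 - 4032 + 89 \left(-24\right) + 72 \left(-24\right)\right) - 3359\right) + 12708 = \left(\left(-4981 - 4032 - 2136 - 1728\right) - 3359\right) + 12708 = \left(-12877 - 3359\right) + 12708 = -16236 + 12708 = -3528$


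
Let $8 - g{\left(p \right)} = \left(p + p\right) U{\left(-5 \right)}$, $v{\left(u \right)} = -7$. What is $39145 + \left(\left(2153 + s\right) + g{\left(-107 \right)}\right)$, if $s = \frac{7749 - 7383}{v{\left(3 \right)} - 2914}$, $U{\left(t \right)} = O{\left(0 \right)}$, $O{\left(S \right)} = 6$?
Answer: $\frac{124405024}{2921} \approx 42590.0$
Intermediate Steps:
$U{\left(t \right)} = 6$
$g{\left(p \right)} = 8 - 12 p$ ($g{\left(p \right)} = 8 - \left(p + p\right) 6 = 8 - 2 p 6 = 8 - 12 p$)
$s = - \frac{366}{2921}$ ($s = \frac{7749 - 7383}{-7 - 2914} = \frac{366}{-2921} = 366 \left(- \frac{1}{2921}\right) = - \frac{366}{2921} \approx -0.1253$)
$39145 + \left(\left(2153 + s\right) + g{\left(-107 \right)}\right) = 39145 + \left(\left(2153 - \frac{366}{2921}\right) + \left(8 - -1284\right)\right) = 39145 + \left(\frac{6288547}{2921} + \left(8 + 1284\right)\right) = 39145 + \left(\frac{6288547}{2921} + 1292\right) = 39145 + \frac{10062479}{2921} = \frac{124405024}{2921}$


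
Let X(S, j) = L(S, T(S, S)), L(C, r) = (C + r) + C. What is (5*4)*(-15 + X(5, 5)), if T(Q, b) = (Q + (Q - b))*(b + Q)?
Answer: 900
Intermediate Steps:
T(Q, b) = (Q + b)*(-b + 2*Q) (T(Q, b) = (-b + 2*Q)*(Q + b) = (Q + b)*(-b + 2*Q))
L(C, r) = r + 2*C
X(S, j) = 2*S + 2*S**2 (X(S, j) = (-S**2 + 2*S**2 + S*S) + 2*S = (-S**2 + 2*S**2 + S**2) + 2*S = 2*S**2 + 2*S = 2*S + 2*S**2)
(5*4)*(-15 + X(5, 5)) = (5*4)*(-15 + 2*5*(1 + 5)) = 20*(-15 + 2*5*6) = 20*(-15 + 60) = 20*45 = 900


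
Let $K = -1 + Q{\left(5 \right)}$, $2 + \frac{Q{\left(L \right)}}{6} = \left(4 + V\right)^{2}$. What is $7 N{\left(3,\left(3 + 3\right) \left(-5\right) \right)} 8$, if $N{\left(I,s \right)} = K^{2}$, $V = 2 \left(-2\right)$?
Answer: $9464$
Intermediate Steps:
$V = -4$
$Q{\left(L \right)} = -12$ ($Q{\left(L \right)} = -12 + 6 \left(4 - 4\right)^{2} = -12 + 6 \cdot 0^{2} = -12 + 6 \cdot 0 = -12 + 0 = -12$)
$K = -13$ ($K = -1 - 12 = -13$)
$N{\left(I,s \right)} = 169$ ($N{\left(I,s \right)} = \left(-13\right)^{2} = 169$)
$7 N{\left(3,\left(3 + 3\right) \left(-5\right) \right)} 8 = 7 \cdot 169 \cdot 8 = 1183 \cdot 8 = 9464$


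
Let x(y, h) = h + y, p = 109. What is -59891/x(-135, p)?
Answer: 4607/2 ≈ 2303.5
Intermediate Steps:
-59891/x(-135, p) = -59891/(109 - 135) = -59891/(-26) = -59891*(-1/26) = 4607/2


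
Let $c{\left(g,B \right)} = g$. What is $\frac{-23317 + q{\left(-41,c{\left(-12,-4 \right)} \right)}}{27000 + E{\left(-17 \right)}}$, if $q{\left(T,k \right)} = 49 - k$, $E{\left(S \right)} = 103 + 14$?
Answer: $- \frac{2584}{3013} \approx -0.85762$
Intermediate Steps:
$E{\left(S \right)} = 117$
$\frac{-23317 + q{\left(-41,c{\left(-12,-4 \right)} \right)}}{27000 + E{\left(-17 \right)}} = \frac{-23317 + \left(49 - -12\right)}{27000 + 117} = \frac{-23317 + \left(49 + 12\right)}{27117} = \left(-23317 + 61\right) \frac{1}{27117} = \left(-23256\right) \frac{1}{27117} = - \frac{2584}{3013}$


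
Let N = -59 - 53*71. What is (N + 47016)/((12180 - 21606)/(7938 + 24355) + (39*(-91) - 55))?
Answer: -697431921/58196699 ≈ -11.984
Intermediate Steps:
N = -3822 (N = -59 - 3763 = -3822)
(N + 47016)/((12180 - 21606)/(7938 + 24355) + (39*(-91) - 55)) = (-3822 + 47016)/((12180 - 21606)/(7938 + 24355) + (39*(-91) - 55)) = 43194/(-9426/32293 + (-3549 - 55)) = 43194/(-9426*1/32293 - 3604) = 43194/(-9426/32293 - 3604) = 43194/(-116393398/32293) = 43194*(-32293/116393398) = -697431921/58196699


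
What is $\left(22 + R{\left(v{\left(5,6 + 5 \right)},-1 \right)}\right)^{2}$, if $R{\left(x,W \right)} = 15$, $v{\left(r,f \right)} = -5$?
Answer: $1369$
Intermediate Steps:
$\left(22 + R{\left(v{\left(5,6 + 5 \right)},-1 \right)}\right)^{2} = \left(22 + 15\right)^{2} = 37^{2} = 1369$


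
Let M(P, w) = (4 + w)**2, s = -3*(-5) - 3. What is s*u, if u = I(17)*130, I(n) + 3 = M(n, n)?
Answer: 683280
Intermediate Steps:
s = 12 (s = 15 - 3 = 12)
I(n) = -3 + (4 + n)**2
u = 56940 (u = (-3 + (4 + 17)**2)*130 = (-3 + 21**2)*130 = (-3 + 441)*130 = 438*130 = 56940)
s*u = 12*56940 = 683280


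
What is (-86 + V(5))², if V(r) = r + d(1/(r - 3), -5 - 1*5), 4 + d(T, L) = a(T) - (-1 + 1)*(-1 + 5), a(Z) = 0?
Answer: 7225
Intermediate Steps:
d(T, L) = -4 (d(T, L) = -4 + (0 - (-1 + 1)*(-1 + 5)) = -4 + (0 - 0*4) = -4 + (0 - 1*0) = -4 + (0 + 0) = -4 + 0 = -4)
V(r) = -4 + r (V(r) = r - 4 = -4 + r)
(-86 + V(5))² = (-86 + (-4 + 5))² = (-86 + 1)² = (-85)² = 7225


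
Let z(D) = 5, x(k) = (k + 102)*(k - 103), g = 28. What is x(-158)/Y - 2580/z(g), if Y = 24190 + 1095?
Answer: -13032444/25285 ≈ -515.42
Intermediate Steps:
x(k) = (-103 + k)*(102 + k) (x(k) = (102 + k)*(-103 + k) = (-103 + k)*(102 + k))
Y = 25285
x(-158)/Y - 2580/z(g) = (-10506 + (-158)² - 1*(-158))/25285 - 2580/5 = (-10506 + 24964 + 158)*(1/25285) - 2580*⅕ = 14616*(1/25285) - 516 = 14616/25285 - 516 = -13032444/25285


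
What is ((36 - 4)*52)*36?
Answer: 59904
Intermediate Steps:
((36 - 4)*52)*36 = (32*52)*36 = 1664*36 = 59904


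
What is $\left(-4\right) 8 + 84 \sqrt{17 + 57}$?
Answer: $-32 + 84 \sqrt{74} \approx 690.6$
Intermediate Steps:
$\left(-4\right) 8 + 84 \sqrt{17 + 57} = -32 + 84 \sqrt{74}$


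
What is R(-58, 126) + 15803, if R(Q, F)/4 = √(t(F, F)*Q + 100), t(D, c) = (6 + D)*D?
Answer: 15803 + 8*I*√241139 ≈ 15803.0 + 3928.5*I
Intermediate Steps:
t(D, c) = D*(6 + D)
R(Q, F) = 4*√(100 + F*Q*(6 + F)) (R(Q, F) = 4*√((F*(6 + F))*Q + 100) = 4*√(F*Q*(6 + F) + 100) = 4*√(100 + F*Q*(6 + F)))
R(-58, 126) + 15803 = 4*√(100 + 126*(-58)*(6 + 126)) + 15803 = 4*√(100 + 126*(-58)*132) + 15803 = 4*√(100 - 964656) + 15803 = 4*√(-964556) + 15803 = 4*(2*I*√241139) + 15803 = 8*I*√241139 + 15803 = 15803 + 8*I*√241139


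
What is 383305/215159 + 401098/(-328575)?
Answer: 39644595793/70695868425 ≈ 0.56078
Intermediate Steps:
383305/215159 + 401098/(-328575) = 383305*(1/215159) + 401098*(-1/328575) = 383305/215159 - 401098/328575 = 39644595793/70695868425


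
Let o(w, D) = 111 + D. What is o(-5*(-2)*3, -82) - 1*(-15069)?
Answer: 15098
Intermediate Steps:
o(-5*(-2)*3, -82) - 1*(-15069) = (111 - 82) - 1*(-15069) = 29 + 15069 = 15098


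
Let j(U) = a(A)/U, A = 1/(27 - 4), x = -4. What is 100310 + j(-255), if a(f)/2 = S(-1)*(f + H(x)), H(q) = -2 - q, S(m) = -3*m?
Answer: 196105956/1955 ≈ 1.0031e+5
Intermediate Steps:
A = 1/23 ≈ 0.043478
a(f) = 12 + 6*f (a(f) = 2*((-3*(-1))*(f + (-2 - 1*(-4)))) = 2*(3*(f + (-2 + 4))) = 2*(3*(f + 2)) = 2*(3*(2 + f)) = 2*(6 + 3*f) = 12 + 6*f)
j(U) = 282/(23*U) (j(U) = (12 + 6*(1/23))/U = (12 + 6/23)/U = 282/(23*U))
100310 + j(-255) = 100310 + (282/23)/(-255) = 100310 + (282/23)*(-1/255) = 100310 - 94/1955 = 196105956/1955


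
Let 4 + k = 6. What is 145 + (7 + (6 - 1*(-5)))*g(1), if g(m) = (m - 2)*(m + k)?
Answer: 91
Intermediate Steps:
k = 2 (k = -4 + 6 = 2)
g(m) = (-2 + m)*(2 + m) (g(m) = (m - 2)*(m + 2) = (-2 + m)*(2 + m))
145 + (7 + (6 - 1*(-5)))*g(1) = 145 + (7 + (6 - 1*(-5)))*(-4 + 1²) = 145 + (7 + (6 + 5))*(-4 + 1) = 145 + (7 + 11)*(-3) = 145 + 18*(-3) = 145 - 54 = 91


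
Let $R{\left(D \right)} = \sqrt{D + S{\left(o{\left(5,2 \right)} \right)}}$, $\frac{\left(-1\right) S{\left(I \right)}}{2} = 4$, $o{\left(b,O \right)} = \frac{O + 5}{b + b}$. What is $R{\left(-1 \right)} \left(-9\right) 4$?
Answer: $- 108 i \approx - 108.0 i$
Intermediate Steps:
$o{\left(b,O \right)} = \frac{5 + O}{2 b}$
$S{\left(I \right)} = -8$ ($S{\left(I \right)} = \left(-2\right) 4 = -8$)
$R{\left(D \right)} = \sqrt{-8 + D}$ ($R{\left(D \right)} = \sqrt{D - 8} = \sqrt{-8 + D}$)
$R{\left(-1 \right)} \left(-9\right) 4 = \sqrt{-8 - 1} \left(-9\right) 4 = \sqrt{-9} \left(-9\right) 4 = 3 i \left(-9\right) 4 = - 27 i 4 = - 108 i$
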